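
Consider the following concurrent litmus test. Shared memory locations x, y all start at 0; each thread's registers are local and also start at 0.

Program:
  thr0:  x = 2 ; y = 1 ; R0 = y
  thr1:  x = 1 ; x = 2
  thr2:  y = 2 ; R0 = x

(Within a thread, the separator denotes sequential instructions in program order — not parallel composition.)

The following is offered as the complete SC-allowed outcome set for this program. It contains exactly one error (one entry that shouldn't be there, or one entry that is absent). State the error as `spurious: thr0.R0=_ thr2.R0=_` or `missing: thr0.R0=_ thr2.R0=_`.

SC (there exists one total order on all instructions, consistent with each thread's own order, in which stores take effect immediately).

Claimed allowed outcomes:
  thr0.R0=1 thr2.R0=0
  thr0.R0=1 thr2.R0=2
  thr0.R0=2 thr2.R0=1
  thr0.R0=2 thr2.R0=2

missing: thr0.R0=1 thr2.R0=1

outcome vector order: (thr0.R0,thr2.R0)
SC (5): <1 0>; <1 1>; <1 2>; <2 1>; <2 2>
SC∖claimed = {<1 1>}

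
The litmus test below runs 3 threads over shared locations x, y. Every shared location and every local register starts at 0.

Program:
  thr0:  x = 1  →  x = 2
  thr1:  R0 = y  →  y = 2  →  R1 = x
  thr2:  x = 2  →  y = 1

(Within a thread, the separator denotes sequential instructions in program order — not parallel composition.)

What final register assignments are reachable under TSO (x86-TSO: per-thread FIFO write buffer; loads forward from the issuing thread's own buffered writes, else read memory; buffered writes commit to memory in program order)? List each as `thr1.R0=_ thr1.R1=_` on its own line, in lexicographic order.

thr1.R0=0 thr1.R1=0
thr1.R0=0 thr1.R1=1
thr1.R0=0 thr1.R1=2
thr1.R0=1 thr1.R1=1
thr1.R0=1 thr1.R1=2

outcome vector order: (thr1.R0,thr1.R1)
|TSO outcomes| = 5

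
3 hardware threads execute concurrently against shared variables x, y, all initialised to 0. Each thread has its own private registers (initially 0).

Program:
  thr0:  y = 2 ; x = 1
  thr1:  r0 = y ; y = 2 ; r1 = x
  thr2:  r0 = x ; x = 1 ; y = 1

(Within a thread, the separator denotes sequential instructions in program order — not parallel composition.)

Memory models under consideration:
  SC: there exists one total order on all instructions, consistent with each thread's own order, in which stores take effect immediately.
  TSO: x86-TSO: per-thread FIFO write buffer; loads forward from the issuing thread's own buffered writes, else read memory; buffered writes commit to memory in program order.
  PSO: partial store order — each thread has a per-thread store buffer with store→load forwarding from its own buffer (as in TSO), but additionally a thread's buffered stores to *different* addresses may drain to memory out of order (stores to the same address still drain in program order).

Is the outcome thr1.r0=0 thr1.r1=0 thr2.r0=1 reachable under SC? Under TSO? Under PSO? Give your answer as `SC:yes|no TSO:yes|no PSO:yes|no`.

outcome vector order: (thr1.r0,thr1.r1,thr2.r0)
SC: 10 outcomes — {000 001 010 011 110 111 200 201 210 211}
TSO: 10 outcomes — {000 001 010 011 110 111 200 201 210 211}
PSO: 11 outcomes — {000 001 010 011 100 110 111 200 201 210 211}
target 001 ∈ {SC,TSO,PSO}

SC:yes TSO:yes PSO:yes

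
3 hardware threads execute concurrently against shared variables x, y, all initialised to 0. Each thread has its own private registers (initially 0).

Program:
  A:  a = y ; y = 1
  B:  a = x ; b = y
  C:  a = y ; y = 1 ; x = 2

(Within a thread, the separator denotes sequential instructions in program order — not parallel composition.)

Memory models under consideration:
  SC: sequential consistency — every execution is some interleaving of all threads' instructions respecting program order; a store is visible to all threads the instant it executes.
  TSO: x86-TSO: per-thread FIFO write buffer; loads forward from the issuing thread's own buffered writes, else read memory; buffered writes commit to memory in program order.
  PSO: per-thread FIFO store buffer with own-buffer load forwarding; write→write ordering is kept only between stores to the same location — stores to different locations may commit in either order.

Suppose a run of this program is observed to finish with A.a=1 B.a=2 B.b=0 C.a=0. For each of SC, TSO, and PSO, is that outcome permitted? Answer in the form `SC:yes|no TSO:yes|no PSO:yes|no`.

outcome vector order: (A.a,B.a,B.b,C.a)
[SC] allowed = {0/0/0/0 0/0/0/1 0/0/1/0 0/0/1/1 0/2/1/0 0/2/1/1 1/0/0/0 1/0/1/0 1/2/1/0}
[TSO] allowed = {0/0/0/0 0/0/0/1 0/0/1/0 0/0/1/1 0/2/1/0 0/2/1/1 1/0/0/0 1/0/1/0 1/2/1/0}
[PSO] allowed = {0/0/0/0 0/0/0/1 0/0/1/0 0/0/1/1 0/2/0/0 0/2/1/0 0/2/1/1 1/0/0/0 1/0/1/0 1/2/0/0 1/2/1/0}
target 1/2/0/0 ∈ {PSO}

SC:no TSO:no PSO:yes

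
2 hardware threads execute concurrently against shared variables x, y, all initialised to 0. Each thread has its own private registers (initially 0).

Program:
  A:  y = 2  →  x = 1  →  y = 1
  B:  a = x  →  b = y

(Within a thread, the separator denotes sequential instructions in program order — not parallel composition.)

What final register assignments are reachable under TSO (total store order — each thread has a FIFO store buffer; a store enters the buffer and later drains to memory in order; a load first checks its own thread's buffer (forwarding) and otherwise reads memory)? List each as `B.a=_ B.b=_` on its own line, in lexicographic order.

B.a=0 B.b=0
B.a=0 B.b=1
B.a=0 B.b=2
B.a=1 B.b=1
B.a=1 B.b=2

outcome vector order: (B.a,B.b)
|TSO outcomes| = 5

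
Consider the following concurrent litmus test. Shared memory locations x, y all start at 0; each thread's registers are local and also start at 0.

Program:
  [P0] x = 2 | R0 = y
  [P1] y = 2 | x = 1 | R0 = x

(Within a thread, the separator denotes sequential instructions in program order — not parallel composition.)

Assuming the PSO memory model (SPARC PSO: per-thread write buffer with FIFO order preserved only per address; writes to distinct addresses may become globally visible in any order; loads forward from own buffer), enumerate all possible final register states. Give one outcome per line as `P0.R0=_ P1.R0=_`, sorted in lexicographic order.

P0.R0=0 P1.R0=1
P0.R0=0 P1.R0=2
P0.R0=2 P1.R0=1
P0.R0=2 P1.R0=2

outcome vector order: (P0.R0,P1.R0)
|PSO outcomes| = 4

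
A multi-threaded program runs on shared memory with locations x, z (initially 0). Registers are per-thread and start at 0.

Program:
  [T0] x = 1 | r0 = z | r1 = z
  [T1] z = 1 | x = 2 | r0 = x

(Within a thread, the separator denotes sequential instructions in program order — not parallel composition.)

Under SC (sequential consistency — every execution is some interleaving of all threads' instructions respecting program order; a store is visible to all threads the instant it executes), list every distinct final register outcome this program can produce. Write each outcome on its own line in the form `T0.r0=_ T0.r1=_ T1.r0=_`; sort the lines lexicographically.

outcome vector order: (T0.r0,T0.r1,T1.r0)
|SC outcomes| = 4

T0.r0=0 T0.r1=0 T1.r0=2
T0.r0=0 T0.r1=1 T1.r0=2
T0.r0=1 T0.r1=1 T1.r0=1
T0.r0=1 T0.r1=1 T1.r0=2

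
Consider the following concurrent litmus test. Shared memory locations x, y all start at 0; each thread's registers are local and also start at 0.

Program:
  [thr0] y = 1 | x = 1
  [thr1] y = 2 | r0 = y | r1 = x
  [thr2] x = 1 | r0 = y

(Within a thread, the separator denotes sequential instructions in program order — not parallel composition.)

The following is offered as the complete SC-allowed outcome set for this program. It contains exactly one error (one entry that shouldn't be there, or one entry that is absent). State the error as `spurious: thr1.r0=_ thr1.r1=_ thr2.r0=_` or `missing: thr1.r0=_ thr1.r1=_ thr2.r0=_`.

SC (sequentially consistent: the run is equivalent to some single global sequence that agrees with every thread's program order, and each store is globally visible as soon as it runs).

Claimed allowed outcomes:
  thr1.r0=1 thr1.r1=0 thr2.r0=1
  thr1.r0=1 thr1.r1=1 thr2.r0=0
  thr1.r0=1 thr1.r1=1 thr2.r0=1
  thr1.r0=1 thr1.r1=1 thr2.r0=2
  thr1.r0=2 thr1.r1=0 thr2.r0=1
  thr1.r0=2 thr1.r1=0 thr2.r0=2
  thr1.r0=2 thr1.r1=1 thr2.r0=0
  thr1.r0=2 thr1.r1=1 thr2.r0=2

outcome vector order: (thr1.r0,thr1.r1,thr2.r0)
SC (9): <1 0 1> <1 1 0> <1 1 1> <1 1 2> <2 0 1> <2 0 2> <2 1 0> <2 1 1> <2 1 2>
SC∖claimed = {<2 1 1>}

missing: thr1.r0=2 thr1.r1=1 thr2.r0=1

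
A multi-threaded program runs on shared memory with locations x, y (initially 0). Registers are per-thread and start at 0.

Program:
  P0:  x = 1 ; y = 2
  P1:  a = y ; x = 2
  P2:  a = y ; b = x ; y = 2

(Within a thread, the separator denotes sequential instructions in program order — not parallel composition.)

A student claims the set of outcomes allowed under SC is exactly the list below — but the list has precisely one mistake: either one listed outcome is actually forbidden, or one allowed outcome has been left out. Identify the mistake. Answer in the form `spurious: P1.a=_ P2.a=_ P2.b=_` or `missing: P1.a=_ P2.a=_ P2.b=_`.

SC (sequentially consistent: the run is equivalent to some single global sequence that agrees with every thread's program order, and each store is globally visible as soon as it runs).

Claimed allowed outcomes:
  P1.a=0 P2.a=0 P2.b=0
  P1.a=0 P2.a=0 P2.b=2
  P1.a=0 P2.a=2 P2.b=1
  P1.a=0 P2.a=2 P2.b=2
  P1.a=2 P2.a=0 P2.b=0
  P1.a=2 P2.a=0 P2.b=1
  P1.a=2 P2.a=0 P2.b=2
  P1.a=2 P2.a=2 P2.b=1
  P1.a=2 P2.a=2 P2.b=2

missing: P1.a=0 P2.a=0 P2.b=1

outcome vector order: (P1.a,P2.a,P2.b)
SC (10): (0,0,0); (0,0,1); (0,0,2); (0,2,1); (0,2,2); (2,0,0); (2,0,1); (2,0,2); (2,2,1); (2,2,2)
SC∖claimed = {(0,0,1)}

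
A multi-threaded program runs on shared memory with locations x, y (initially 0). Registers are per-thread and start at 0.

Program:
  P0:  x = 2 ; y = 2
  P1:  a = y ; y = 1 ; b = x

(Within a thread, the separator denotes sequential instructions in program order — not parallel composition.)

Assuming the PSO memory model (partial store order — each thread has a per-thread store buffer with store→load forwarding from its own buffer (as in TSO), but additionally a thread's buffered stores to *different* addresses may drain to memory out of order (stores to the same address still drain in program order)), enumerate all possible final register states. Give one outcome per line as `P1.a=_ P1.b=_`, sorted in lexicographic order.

P1.a=0 P1.b=0
P1.a=0 P1.b=2
P1.a=2 P1.b=0
P1.a=2 P1.b=2

outcome vector order: (P1.a,P1.b)
|PSO outcomes| = 4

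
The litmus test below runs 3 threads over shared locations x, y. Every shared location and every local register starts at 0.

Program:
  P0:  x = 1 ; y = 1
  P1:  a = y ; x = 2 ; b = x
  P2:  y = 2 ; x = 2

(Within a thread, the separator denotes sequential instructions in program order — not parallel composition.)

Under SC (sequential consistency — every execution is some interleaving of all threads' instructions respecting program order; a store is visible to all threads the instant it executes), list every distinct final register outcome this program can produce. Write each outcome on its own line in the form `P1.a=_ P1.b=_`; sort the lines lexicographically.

outcome vector order: (P1.a,P1.b)
|SC outcomes| = 5

P1.a=0 P1.b=1
P1.a=0 P1.b=2
P1.a=1 P1.b=2
P1.a=2 P1.b=1
P1.a=2 P1.b=2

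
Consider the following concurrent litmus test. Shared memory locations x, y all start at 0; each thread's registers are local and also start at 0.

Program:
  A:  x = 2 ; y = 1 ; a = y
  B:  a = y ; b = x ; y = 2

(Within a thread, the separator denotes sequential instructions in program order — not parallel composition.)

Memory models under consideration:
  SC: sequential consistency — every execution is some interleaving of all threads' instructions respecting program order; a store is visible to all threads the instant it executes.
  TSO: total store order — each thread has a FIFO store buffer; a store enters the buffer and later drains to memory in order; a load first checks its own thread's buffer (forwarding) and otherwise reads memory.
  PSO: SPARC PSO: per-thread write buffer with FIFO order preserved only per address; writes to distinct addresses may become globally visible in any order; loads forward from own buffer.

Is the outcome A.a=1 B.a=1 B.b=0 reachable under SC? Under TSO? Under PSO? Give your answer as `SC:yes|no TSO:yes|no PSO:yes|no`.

outcome vector order: (A.a,B.a,B.b)
SC: 6 outcomes — {1/0/0; 1/0/2; 1/1/2; 2/0/0; 2/0/2; 2/1/2}
TSO: 6 outcomes — {1/0/0; 1/0/2; 1/1/2; 2/0/0; 2/0/2; 2/1/2}
PSO: 8 outcomes — {1/0/0; 1/0/2; 1/1/0; 1/1/2; 2/0/0; 2/0/2; 2/1/0; 2/1/2}
target 1/1/0 ∈ {PSO}

SC:no TSO:no PSO:yes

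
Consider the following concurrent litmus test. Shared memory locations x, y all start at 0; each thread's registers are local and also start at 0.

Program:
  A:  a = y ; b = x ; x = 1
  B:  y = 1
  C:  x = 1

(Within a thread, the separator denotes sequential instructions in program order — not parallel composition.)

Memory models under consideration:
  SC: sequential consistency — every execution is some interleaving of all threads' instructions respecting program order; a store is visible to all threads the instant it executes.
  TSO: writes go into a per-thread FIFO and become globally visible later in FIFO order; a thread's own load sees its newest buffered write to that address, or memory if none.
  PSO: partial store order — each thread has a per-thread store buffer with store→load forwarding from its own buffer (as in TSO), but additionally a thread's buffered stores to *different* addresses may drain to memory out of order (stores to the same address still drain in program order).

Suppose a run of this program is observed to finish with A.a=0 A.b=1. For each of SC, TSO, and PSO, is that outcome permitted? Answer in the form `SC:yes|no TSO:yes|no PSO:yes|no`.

SC:yes TSO:yes PSO:yes

outcome vector order: (A.a,A.b)
under SC → 00 01 10 11
under TSO → 00 01 10 11
under PSO → 00 01 10 11
target 01 ∈ {SC,TSO,PSO}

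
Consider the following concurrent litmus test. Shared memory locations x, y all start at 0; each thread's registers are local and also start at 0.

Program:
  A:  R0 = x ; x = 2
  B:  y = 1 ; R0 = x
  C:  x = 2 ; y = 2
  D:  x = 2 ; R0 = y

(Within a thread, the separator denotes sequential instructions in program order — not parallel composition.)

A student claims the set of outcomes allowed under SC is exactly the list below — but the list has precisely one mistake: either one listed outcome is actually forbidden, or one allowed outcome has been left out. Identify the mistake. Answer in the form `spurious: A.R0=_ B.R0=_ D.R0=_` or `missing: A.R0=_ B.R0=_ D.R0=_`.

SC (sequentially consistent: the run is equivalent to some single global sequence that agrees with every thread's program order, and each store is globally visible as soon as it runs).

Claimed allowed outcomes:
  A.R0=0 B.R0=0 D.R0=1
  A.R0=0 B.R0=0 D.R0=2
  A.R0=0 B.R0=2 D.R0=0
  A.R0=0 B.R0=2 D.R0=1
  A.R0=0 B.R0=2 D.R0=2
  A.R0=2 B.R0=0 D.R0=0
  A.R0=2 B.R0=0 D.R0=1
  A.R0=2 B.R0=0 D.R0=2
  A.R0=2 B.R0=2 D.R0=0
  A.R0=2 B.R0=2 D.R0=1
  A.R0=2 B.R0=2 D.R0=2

spurious: A.R0=2 B.R0=0 D.R0=0

outcome vector order: (A.R0,B.R0,D.R0)
SC: 10 outcomes — {(0,0,1) (0,0,2) (0,2,0) (0,2,1) (0,2,2) (2,0,1) (2,0,2) (2,2,0) (2,2,1) (2,2,2)}
claimed∖SC = {(2,0,0)}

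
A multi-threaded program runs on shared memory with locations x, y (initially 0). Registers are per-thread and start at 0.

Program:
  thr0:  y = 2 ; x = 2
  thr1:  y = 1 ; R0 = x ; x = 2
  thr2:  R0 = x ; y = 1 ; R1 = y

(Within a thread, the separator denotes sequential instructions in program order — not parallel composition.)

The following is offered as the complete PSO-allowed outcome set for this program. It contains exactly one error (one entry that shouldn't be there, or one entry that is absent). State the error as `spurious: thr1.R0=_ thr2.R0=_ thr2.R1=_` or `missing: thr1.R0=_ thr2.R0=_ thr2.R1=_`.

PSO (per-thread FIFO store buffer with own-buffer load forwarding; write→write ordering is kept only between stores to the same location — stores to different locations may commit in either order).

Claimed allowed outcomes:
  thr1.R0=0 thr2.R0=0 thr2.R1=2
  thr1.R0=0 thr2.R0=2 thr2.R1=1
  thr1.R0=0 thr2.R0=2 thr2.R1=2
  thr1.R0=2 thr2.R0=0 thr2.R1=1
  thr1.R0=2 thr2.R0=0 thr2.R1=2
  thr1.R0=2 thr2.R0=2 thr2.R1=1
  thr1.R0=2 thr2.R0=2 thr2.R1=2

outcome vector order: (thr1.R0,thr2.R0,thr2.R1)
under PSO → <0 0 1>; <0 0 2>; <0 2 1>; <0 2 2>; <2 0 1>; <2 0 2>; <2 2 1>; <2 2 2>
PSO∖claimed = {<0 0 1>}

missing: thr1.R0=0 thr2.R0=0 thr2.R1=1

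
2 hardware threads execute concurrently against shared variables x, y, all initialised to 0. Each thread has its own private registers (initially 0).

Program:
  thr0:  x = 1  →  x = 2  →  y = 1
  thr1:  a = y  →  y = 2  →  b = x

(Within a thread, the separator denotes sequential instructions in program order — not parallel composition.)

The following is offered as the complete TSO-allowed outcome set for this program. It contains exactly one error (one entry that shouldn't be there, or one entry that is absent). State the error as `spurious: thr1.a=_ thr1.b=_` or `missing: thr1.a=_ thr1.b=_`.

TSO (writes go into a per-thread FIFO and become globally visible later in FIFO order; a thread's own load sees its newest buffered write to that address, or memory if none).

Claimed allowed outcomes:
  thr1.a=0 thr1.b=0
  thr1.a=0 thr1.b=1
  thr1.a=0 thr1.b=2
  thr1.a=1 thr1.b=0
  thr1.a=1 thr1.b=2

spurious: thr1.a=1 thr1.b=0

outcome vector order: (thr1.a,thr1.b)
[TSO] allowed = {(0,0); (0,1); (0,2); (1,2)}
claimed∖TSO = {(1,0)}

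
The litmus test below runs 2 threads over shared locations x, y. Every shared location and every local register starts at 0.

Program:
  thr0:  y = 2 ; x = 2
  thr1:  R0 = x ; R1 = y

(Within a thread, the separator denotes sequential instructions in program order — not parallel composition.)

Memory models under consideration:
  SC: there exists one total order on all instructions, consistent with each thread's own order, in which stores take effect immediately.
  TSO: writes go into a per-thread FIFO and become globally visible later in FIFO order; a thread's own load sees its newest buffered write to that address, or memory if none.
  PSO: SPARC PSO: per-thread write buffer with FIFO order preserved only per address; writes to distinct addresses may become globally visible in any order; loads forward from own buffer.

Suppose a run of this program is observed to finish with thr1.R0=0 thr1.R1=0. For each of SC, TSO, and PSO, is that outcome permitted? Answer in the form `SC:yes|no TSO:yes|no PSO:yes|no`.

outcome vector order: (thr1.R0,thr1.R1)
SC (3): (0,0); (0,2); (2,2)
TSO (3): (0,0); (0,2); (2,2)
PSO (4): (0,0); (0,2); (2,0); (2,2)
target (0,0) ∈ {SC,TSO,PSO}

SC:yes TSO:yes PSO:yes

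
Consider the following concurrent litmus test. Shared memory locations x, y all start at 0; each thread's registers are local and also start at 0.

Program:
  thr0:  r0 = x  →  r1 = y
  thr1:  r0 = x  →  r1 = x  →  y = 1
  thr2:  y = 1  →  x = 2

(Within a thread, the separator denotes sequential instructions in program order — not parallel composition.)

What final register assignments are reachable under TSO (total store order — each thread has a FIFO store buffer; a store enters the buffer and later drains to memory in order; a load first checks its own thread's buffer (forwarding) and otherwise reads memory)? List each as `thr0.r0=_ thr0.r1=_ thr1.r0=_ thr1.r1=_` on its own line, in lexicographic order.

outcome vector order: (thr0.r0,thr0.r1,thr1.r0,thr1.r1)
|TSO outcomes| = 9

thr0.r0=0 thr0.r1=0 thr1.r0=0 thr1.r1=0
thr0.r0=0 thr0.r1=0 thr1.r0=0 thr1.r1=2
thr0.r0=0 thr0.r1=0 thr1.r0=2 thr1.r1=2
thr0.r0=0 thr0.r1=1 thr1.r0=0 thr1.r1=0
thr0.r0=0 thr0.r1=1 thr1.r0=0 thr1.r1=2
thr0.r0=0 thr0.r1=1 thr1.r0=2 thr1.r1=2
thr0.r0=2 thr0.r1=1 thr1.r0=0 thr1.r1=0
thr0.r0=2 thr0.r1=1 thr1.r0=0 thr1.r1=2
thr0.r0=2 thr0.r1=1 thr1.r0=2 thr1.r1=2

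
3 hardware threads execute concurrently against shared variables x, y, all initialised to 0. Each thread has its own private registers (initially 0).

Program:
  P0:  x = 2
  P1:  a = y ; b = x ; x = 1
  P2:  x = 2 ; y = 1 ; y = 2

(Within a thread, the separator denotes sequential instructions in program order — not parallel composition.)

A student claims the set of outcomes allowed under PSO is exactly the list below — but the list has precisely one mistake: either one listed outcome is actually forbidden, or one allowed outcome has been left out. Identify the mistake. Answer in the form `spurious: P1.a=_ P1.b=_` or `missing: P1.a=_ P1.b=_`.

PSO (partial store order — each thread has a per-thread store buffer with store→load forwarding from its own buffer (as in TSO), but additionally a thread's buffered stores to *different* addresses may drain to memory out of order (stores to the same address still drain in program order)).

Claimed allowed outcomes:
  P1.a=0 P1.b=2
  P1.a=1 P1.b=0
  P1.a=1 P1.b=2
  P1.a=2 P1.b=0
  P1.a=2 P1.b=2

missing: P1.a=0 P1.b=0

outcome vector order: (P1.a,P1.b)
[PSO] allowed = {(0,0) (0,2) (1,0) (1,2) (2,0) (2,2)}
PSO∖claimed = {(0,0)}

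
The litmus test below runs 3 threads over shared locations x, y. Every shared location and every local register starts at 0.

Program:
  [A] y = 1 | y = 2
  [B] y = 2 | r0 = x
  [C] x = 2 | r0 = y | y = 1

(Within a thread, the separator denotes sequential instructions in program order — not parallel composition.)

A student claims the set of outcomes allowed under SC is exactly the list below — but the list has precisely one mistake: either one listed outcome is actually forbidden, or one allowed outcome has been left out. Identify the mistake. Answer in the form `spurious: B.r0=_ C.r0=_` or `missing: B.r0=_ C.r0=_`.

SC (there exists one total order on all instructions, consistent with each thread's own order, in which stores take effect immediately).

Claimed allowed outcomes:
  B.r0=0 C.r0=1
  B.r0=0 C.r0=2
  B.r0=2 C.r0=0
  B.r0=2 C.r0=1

missing: B.r0=2 C.r0=2

outcome vector order: (B.r0,C.r0)
SC (5): 0/1, 0/2, 2/0, 2/1, 2/2
SC∖claimed = {2/2}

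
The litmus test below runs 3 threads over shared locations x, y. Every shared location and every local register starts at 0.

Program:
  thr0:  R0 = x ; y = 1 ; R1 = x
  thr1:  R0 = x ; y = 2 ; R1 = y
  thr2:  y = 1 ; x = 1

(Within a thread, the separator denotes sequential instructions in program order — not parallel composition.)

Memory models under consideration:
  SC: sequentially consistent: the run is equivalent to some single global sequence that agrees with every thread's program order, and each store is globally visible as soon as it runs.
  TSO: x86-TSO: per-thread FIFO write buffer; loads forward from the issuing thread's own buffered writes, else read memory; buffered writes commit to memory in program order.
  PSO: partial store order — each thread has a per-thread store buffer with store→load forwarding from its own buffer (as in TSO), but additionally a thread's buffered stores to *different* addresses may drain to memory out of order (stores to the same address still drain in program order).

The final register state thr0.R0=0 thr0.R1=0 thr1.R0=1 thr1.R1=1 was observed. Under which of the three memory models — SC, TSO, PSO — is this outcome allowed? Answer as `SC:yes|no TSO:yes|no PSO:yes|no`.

SC:no TSO:yes PSO:yes

outcome vector order: (thr0.R0,thr0.R1,thr1.R0,thr1.R1)
SC (11): 0/0/0/1, 0/0/0/2, 0/0/1/2, 0/1/0/1, 0/1/0/2, 0/1/1/1, 0/1/1/2, 1/1/0/1, 1/1/0/2, 1/1/1/1, 1/1/1/2
TSO (12): 0/0/0/1, 0/0/0/2, 0/0/1/1, 0/0/1/2, 0/1/0/1, 0/1/0/2, 0/1/1/1, 0/1/1/2, 1/1/0/1, 1/1/0/2, 1/1/1/1, 1/1/1/2
PSO (12): 0/0/0/1, 0/0/0/2, 0/0/1/1, 0/0/1/2, 0/1/0/1, 0/1/0/2, 0/1/1/1, 0/1/1/2, 1/1/0/1, 1/1/0/2, 1/1/1/1, 1/1/1/2
target 0/0/1/1 ∈ {TSO,PSO}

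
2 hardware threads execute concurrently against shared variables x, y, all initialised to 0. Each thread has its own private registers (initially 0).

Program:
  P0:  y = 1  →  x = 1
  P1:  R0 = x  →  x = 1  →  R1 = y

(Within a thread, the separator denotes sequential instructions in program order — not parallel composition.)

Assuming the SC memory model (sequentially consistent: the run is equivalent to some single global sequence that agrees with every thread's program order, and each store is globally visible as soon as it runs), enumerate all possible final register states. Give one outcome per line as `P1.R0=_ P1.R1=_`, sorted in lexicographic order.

P1.R0=0 P1.R1=0
P1.R0=0 P1.R1=1
P1.R0=1 P1.R1=1

outcome vector order: (P1.R0,P1.R1)
|SC outcomes| = 3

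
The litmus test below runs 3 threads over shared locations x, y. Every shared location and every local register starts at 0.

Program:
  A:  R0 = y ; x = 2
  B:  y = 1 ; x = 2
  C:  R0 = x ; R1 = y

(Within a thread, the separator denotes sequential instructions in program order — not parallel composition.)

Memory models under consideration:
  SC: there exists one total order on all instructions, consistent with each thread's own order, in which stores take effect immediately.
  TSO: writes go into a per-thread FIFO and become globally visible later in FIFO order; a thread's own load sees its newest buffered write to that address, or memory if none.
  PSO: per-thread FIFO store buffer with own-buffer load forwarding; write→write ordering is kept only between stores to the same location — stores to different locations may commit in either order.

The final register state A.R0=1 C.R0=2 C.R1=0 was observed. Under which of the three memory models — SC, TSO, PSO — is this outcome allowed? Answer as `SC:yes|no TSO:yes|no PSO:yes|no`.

SC:no TSO:no PSO:yes

outcome vector order: (A.R0,C.R0,C.R1)
under SC → 0/0/0; 0/0/1; 0/2/0; 0/2/1; 1/0/0; 1/0/1; 1/2/1
under TSO → 0/0/0; 0/0/1; 0/2/0; 0/2/1; 1/0/0; 1/0/1; 1/2/1
under PSO → 0/0/0; 0/0/1; 0/2/0; 0/2/1; 1/0/0; 1/0/1; 1/2/0; 1/2/1
target 1/2/0 ∈ {PSO}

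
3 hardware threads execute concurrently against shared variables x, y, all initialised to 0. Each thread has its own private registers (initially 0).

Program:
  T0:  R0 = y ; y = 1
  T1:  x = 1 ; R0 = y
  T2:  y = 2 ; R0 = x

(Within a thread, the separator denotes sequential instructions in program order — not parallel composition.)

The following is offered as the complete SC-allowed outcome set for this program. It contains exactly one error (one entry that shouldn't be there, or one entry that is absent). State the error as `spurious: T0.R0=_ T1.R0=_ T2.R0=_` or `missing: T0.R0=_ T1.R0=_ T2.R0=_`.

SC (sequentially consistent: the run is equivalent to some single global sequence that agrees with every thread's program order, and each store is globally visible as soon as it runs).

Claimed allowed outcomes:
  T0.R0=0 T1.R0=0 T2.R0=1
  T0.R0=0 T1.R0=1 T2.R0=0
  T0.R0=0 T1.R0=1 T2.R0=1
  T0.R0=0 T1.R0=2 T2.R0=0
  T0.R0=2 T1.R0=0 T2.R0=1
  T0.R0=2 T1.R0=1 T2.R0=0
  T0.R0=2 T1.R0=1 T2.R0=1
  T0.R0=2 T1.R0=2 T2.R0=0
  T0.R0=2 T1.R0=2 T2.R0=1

outcome vector order: (T0.R0,T1.R0,T2.R0)
under SC → 001, 010, 011, 020, 021, 201, 210, 211, 220, 221
SC∖claimed = {021}

missing: T0.R0=0 T1.R0=2 T2.R0=1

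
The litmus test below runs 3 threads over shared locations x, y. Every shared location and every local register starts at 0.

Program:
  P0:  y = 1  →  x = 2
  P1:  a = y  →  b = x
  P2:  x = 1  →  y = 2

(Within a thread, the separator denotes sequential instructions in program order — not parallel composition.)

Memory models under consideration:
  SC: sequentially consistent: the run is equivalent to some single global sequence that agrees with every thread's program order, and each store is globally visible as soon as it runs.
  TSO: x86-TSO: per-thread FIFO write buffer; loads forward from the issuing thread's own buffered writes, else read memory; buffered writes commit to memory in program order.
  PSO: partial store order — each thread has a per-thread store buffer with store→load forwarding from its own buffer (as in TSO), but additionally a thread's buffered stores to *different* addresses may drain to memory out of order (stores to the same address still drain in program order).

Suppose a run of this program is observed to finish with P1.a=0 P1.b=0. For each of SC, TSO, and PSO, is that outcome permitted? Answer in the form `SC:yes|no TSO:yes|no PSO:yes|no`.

outcome vector order: (P1.a,P1.b)
[SC] allowed = {(0,0); (0,1); (0,2); (1,0); (1,1); (1,2); (2,1); (2,2)}
[TSO] allowed = {(0,0); (0,1); (0,2); (1,0); (1,1); (1,2); (2,1); (2,2)}
[PSO] allowed = {(0,0); (0,1); (0,2); (1,0); (1,1); (1,2); (2,0); (2,1); (2,2)}
target (0,0) ∈ {SC,TSO,PSO}

SC:yes TSO:yes PSO:yes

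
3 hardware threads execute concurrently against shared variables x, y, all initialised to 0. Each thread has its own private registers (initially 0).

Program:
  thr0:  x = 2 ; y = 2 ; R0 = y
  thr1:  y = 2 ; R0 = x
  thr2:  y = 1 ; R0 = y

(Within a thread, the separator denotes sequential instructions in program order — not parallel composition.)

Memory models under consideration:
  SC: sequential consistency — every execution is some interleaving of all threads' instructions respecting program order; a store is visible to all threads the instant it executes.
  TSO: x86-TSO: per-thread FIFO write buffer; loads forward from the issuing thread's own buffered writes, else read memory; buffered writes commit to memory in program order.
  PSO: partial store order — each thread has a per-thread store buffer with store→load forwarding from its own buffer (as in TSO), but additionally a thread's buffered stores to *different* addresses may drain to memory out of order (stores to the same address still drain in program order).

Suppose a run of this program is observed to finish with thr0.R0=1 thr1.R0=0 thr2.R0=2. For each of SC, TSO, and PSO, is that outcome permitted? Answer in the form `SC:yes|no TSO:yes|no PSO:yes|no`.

outcome vector order: (thr0.R0,thr1.R0,thr2.R0)
SC (7): <1 0 1> <1 2 1> <1 2 2> <2 0 1> <2 0 2> <2 2 1> <2 2 2>
TSO (8): <1 0 1> <1 0 2> <1 2 1> <1 2 2> <2 0 1> <2 0 2> <2 2 1> <2 2 2>
PSO (8): <1 0 1> <1 0 2> <1 2 1> <1 2 2> <2 0 1> <2 0 2> <2 2 1> <2 2 2>
target <1 0 2> ∈ {TSO,PSO}

SC:no TSO:yes PSO:yes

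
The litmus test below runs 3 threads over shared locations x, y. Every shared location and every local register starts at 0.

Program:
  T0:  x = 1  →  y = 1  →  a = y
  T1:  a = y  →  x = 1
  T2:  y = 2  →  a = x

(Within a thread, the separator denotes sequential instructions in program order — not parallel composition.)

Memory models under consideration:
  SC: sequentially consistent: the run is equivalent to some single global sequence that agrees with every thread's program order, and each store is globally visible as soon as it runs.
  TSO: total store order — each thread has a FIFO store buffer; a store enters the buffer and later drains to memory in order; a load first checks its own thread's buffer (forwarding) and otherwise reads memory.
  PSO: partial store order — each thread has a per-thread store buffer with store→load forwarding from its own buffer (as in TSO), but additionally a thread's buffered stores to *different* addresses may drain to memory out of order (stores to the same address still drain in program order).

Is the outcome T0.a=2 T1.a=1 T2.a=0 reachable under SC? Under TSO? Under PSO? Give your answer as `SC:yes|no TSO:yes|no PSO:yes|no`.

SC:no TSO:yes PSO:yes

outcome vector order: (T0.a,T1.a,T2.a)
[SC] allowed = {1/0/0; 1/0/1; 1/1/0; 1/1/1; 1/2/0; 1/2/1; 2/0/1; 2/1/1; 2/2/1}
[TSO] allowed = {1/0/0; 1/0/1; 1/1/0; 1/1/1; 1/2/0; 1/2/1; 2/0/0; 2/0/1; 2/1/0; 2/1/1; 2/2/0; 2/2/1}
[PSO] allowed = {1/0/0; 1/0/1; 1/1/0; 1/1/1; 1/2/0; 1/2/1; 2/0/0; 2/0/1; 2/1/0; 2/1/1; 2/2/0; 2/2/1}
target 2/1/0 ∈ {TSO,PSO}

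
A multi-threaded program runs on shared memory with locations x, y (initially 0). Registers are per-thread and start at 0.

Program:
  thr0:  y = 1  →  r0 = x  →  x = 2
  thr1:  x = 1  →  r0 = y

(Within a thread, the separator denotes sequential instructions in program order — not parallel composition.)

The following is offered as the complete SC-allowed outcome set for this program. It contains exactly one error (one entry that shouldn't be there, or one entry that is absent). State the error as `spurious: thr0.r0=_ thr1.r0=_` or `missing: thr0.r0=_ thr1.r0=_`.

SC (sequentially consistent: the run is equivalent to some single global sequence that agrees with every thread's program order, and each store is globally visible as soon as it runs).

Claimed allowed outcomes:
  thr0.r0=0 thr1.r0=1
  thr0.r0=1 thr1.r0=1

outcome vector order: (thr0.r0,thr1.r0)
[SC] allowed = {01; 10; 11}
SC∖claimed = {10}

missing: thr0.r0=1 thr1.r0=0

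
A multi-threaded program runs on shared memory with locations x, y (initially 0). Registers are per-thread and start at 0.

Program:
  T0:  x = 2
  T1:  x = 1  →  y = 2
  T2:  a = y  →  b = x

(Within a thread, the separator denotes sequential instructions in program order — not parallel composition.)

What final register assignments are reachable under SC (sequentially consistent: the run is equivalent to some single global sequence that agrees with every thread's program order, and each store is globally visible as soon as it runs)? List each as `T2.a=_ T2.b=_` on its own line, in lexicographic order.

outcome vector order: (T2.a,T2.b)
|SC outcomes| = 5

T2.a=0 T2.b=0
T2.a=0 T2.b=1
T2.a=0 T2.b=2
T2.a=2 T2.b=1
T2.a=2 T2.b=2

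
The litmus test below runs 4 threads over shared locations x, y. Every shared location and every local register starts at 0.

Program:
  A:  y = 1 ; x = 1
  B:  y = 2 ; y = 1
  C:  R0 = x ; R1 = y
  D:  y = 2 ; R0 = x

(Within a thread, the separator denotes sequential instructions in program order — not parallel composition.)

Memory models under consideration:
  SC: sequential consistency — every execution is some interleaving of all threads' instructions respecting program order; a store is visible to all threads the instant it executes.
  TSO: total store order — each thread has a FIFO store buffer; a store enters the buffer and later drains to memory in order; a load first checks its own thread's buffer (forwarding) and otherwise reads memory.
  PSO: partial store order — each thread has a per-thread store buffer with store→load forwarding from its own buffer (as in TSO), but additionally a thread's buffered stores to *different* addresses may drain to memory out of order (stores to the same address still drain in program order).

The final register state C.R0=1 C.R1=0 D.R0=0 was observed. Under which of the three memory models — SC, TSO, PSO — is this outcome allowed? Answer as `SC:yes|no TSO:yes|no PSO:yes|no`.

SC:no TSO:no PSO:yes

outcome vector order: (C.R0,C.R1,D.R0)
under SC → 0/0/0 0/0/1 0/1/0 0/1/1 0/2/0 0/2/1 1/1/0 1/1/1 1/2/0 1/2/1
under TSO → 0/0/0 0/0/1 0/1/0 0/1/1 0/2/0 0/2/1 1/1/0 1/1/1 1/2/0 1/2/1
under PSO → 0/0/0 0/0/1 0/1/0 0/1/1 0/2/0 0/2/1 1/0/0 1/0/1 1/1/0 1/1/1 1/2/0 1/2/1
target 1/0/0 ∈ {PSO}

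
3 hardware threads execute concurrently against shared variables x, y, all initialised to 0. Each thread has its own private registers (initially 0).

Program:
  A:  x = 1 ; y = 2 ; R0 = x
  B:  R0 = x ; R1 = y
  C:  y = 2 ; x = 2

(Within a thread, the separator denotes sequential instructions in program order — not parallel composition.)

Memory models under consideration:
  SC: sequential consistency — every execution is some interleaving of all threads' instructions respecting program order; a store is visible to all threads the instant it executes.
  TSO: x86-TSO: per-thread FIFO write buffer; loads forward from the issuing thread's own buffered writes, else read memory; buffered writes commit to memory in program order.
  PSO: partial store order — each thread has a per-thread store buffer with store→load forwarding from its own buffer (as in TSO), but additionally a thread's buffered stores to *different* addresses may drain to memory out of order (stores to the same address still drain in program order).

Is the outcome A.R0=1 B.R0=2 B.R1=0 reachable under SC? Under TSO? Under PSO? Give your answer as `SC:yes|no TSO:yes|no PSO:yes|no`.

outcome vector order: (A.R0,B.R0,B.R1)
SC (10): 100, 102, 110, 112, 122, 200, 202, 210, 212, 222
TSO (10): 100, 102, 110, 112, 122, 200, 202, 210, 212, 222
PSO (12): 100, 102, 110, 112, 120, 122, 200, 202, 210, 212, 220, 222
target 120 ∈ {PSO}

SC:no TSO:no PSO:yes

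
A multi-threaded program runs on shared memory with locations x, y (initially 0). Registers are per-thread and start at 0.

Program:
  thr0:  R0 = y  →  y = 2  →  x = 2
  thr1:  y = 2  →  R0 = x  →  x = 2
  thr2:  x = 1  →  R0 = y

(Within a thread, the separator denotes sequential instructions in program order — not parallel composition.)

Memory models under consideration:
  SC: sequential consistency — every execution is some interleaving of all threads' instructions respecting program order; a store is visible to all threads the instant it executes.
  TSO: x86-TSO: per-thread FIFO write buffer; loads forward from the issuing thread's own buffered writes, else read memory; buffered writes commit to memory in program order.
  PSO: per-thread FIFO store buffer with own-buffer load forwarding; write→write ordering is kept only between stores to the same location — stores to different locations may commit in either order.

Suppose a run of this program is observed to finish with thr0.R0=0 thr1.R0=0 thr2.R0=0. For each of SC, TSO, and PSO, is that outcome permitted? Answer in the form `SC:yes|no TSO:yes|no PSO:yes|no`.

SC:no TSO:yes PSO:yes

outcome vector order: (thr0.R0,thr1.R0,thr2.R0)
under SC → 002 010 012 020 022 202 210 212 220 222
under TSO → 000 002 010 012 020 022 200 202 210 212 220 222
under PSO → 000 002 010 012 020 022 200 202 210 212 220 222
target 000 ∈ {TSO,PSO}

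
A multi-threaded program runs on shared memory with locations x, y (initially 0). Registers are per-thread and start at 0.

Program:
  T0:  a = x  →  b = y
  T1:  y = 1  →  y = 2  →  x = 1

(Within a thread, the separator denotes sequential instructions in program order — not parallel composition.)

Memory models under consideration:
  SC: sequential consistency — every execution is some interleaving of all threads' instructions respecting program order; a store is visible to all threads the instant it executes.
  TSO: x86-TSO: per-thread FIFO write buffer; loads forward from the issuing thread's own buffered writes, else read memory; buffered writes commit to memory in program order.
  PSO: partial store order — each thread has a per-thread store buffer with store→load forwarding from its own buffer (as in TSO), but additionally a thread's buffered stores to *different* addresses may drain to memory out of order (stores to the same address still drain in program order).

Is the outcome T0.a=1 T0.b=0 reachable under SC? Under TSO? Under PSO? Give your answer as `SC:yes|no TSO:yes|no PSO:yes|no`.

SC:no TSO:no PSO:yes

outcome vector order: (T0.a,T0.b)
SC (4): 0/0 0/1 0/2 1/2
TSO (4): 0/0 0/1 0/2 1/2
PSO (6): 0/0 0/1 0/2 1/0 1/1 1/2
target 1/0 ∈ {PSO}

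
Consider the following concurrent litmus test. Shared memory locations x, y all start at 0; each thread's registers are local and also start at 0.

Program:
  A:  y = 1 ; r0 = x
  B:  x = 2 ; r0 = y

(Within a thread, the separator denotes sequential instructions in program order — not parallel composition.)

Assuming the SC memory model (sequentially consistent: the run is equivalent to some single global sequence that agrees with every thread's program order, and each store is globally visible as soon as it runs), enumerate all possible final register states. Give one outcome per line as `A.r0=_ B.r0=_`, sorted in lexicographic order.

outcome vector order: (A.r0,B.r0)
|SC outcomes| = 3

A.r0=0 B.r0=1
A.r0=2 B.r0=0
A.r0=2 B.r0=1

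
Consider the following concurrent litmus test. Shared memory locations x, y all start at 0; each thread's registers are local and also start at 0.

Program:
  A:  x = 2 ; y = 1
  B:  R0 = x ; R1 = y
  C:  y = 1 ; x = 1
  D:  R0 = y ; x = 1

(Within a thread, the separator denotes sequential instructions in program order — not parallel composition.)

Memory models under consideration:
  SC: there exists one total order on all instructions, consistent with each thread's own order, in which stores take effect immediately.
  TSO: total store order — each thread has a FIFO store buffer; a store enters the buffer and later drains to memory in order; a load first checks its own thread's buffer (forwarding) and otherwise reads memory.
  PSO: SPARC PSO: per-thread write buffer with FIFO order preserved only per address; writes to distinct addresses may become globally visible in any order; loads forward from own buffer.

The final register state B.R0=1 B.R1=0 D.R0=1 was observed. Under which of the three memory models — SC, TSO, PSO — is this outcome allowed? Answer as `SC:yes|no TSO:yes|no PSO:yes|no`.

outcome vector order: (B.R0,B.R1,D.R0)
[SC] allowed = {<0 0 0>, <0 0 1>, <0 1 0>, <0 1 1>, <1 0 0>, <1 1 0>, <1 1 1>, <2 0 0>, <2 0 1>, <2 1 0>, <2 1 1>}
[TSO] allowed = {<0 0 0>, <0 0 1>, <0 1 0>, <0 1 1>, <1 0 0>, <1 1 0>, <1 1 1>, <2 0 0>, <2 0 1>, <2 1 0>, <2 1 1>}
[PSO] allowed = {<0 0 0>, <0 0 1>, <0 1 0>, <0 1 1>, <1 0 0>, <1 0 1>, <1 1 0>, <1 1 1>, <2 0 0>, <2 0 1>, <2 1 0>, <2 1 1>}
target <1 0 1> ∈ {PSO}

SC:no TSO:no PSO:yes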